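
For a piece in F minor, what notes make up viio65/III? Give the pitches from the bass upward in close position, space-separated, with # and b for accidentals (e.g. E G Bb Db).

The slash marks an applied leading-tone chord: viio of III. In F minor, III is Ab, so the leading tone to it is G, a half step below.
Building a fully diminished seventh chord on G gives G-Bb-Db-Fb.
With the 65 figure the chord is in first inversion; from the bass Bb upward in close position it reads Bb-Db-Fb-G.

Bb Db Fb G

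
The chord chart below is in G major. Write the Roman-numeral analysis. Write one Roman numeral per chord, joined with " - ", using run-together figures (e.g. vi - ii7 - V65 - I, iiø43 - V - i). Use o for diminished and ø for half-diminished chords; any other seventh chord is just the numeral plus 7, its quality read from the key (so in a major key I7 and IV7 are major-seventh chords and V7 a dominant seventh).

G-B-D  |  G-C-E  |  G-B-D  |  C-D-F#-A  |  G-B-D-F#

G-B-D: major triad on G = scale degree 1 → I.
G-C-E has root C, degree 4 in G major, so IV64.
G-B-D has root G, degree 1 in G major, so I.
C-D-F#-A: dominant seventh chord on D = scale degree 5 → V42.
G-B-D-F# has root G, degree 1 in G major, so I7.

I - IV64 - I - V42 - I7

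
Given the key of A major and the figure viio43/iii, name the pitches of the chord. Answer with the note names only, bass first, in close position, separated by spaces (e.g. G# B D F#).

The slash marks an applied leading-tone chord: viio of iii. In A major, iii is C#, so the leading tone to it is B#, a half step below.
Building a fully diminished seventh chord on B# gives B#-D#-F#-A.
With the 43 figure the chord is in second inversion; from the bass F# upward in close position it reads F#-A-B#-D#.

F# A B# D#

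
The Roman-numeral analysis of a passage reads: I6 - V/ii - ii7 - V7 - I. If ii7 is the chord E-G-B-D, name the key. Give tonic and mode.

D major

ii7 is given as E-G-B-D — a minor seventh chord with root E.
ii7 on E implies E is the supertonic; that puts the tonic at D, and the lowercase numeral fits major mode.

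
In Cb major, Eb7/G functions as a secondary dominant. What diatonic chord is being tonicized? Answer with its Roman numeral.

vi

The chord is a dominant seventh chord on Eb.
A dominant resolves down a perfect fifth: Eb → Ab. In Cb major, Ab is scale degree 6, i.e. vi.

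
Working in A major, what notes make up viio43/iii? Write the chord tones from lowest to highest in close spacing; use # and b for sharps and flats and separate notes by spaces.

The slash marks an applied leading-tone chord: viio of iii. In A major, iii is C#, so the leading tone to it is B#, a half step below.
Building a fully diminished seventh chord on B# gives B#-D#-F#-A.
With the 43 figure the chord is in second inversion; from the bass F# upward in close position it reads F#-A-B#-D#.

F# A B# D#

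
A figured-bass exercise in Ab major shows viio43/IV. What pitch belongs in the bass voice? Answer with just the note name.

Gb

The applied chord viio43/IV is rooted on C: C-Eb-Gb-Bbb.
The figure 43 means second inversion — the fifth is in the bass.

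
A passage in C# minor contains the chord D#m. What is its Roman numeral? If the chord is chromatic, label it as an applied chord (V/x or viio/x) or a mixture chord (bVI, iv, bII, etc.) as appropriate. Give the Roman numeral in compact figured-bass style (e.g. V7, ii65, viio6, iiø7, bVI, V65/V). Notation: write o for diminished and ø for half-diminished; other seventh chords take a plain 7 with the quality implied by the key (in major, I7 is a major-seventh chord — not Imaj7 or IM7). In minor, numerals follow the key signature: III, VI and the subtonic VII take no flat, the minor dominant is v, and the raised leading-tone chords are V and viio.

The pitches D#-F#-A# form a minor triad rooted on D#.
D# is the second degree of C# minor. This is the minor supertonic, borrowed from the parallel major (the Dorian ii).

ii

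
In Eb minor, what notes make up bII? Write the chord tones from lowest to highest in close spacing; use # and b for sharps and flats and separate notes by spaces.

bII is the Neapolitan chord — a major triad on the lowered second degree. In Eb minor that root is Fb.
So the chord is Fb-Ab-Cb.

Fb Ab Cb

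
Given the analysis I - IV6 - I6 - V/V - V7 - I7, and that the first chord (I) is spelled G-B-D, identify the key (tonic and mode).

The anchor chord is a major triad on G, labeled I.
If G is scale degree 1 and the mode makes that degree carry a major triad, the tonic is G and the mode is major.

G major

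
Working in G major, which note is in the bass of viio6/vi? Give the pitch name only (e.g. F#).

F#

The applied chord viio6/vi is rooted on D#: D#-F#-A.
The figure 6 means first inversion — the third is in the bass.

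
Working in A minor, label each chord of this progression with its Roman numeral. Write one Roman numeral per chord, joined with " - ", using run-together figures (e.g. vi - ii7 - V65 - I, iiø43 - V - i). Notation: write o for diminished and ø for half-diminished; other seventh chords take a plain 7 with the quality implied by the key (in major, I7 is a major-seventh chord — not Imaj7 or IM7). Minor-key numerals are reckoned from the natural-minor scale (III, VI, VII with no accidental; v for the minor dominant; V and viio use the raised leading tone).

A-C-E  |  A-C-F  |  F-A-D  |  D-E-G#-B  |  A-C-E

i - VI6 - iv6 - V42 - i

A-C-E: root A is the tonic; minor triad there is i.
A-C-F: major triad on F = scale degree 6 → VI6.
F-A-D: minor triad on D = scale degree 4 → iv6.
D-E-G#-B: dominant seventh chord on E = scale degree 5 → V42.
A-C-E: minor triad on A = scale degree 1 → i.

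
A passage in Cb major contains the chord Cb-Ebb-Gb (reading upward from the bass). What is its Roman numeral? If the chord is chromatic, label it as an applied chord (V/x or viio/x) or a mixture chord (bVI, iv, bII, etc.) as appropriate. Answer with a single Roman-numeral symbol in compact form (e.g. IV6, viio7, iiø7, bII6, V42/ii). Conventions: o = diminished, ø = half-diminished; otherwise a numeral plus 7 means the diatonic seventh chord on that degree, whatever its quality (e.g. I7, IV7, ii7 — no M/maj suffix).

i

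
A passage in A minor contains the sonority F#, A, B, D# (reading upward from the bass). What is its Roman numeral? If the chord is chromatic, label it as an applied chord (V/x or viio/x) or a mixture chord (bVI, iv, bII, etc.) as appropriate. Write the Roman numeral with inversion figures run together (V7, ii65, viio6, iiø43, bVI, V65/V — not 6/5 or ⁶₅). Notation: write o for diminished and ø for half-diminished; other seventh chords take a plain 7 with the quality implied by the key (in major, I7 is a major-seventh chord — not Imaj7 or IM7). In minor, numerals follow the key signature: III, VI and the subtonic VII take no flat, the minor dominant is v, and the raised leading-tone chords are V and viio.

V43/V

The pitches B-D#-F#-A form a dominant seventh chord rooted on B.
B is not a diatonic chord root with this quality in A minor, but it lies a perfect fifth above E (V), so the chord functions as an applied dominant of V.
With F# in the bass the chord is in second inversion, so the figured bass is 43.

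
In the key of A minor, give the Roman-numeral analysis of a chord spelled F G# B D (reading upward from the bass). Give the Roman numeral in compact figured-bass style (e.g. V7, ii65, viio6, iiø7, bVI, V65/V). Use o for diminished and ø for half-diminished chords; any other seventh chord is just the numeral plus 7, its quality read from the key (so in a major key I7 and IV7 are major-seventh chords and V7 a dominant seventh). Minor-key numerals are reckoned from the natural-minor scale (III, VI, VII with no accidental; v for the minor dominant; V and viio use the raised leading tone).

viio42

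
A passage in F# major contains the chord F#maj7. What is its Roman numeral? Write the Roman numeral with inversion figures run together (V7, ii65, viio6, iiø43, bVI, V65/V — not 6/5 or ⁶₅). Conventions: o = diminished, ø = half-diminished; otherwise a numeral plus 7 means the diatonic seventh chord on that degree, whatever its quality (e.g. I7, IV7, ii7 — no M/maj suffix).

Stacked in thirds the chord is F#-A#-C#-E#: a major seventh chord on F#.
In F# major, F# is the tonic; the diatonic major seventh chord there is I7.

I7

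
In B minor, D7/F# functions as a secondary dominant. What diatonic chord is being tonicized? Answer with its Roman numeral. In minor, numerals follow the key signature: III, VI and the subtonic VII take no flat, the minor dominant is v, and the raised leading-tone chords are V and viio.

The chord is a dominant seventh chord on D.
A dominant resolves down a perfect fifth: D → G. In B minor, G is scale degree 6, i.e. VI.

VI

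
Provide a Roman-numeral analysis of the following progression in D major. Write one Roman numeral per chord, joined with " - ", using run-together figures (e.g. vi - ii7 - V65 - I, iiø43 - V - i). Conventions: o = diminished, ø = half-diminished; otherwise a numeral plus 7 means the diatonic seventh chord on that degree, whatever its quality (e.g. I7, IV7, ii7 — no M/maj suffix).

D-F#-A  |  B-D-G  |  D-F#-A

D-F#-A: major triad on D = scale degree 1 → I.
B-D-G: root G is the subdominant; major triad there is IV6.
D-F#-A: major triad on D = scale degree 1 → I.

I - IV6 - I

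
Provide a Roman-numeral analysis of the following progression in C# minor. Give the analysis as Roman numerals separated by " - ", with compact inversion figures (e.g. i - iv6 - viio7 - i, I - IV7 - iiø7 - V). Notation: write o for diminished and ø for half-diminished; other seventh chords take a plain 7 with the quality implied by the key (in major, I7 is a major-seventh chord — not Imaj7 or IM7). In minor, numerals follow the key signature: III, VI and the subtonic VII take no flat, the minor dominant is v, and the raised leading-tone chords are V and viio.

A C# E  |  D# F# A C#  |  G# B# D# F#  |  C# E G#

A-C#-E: root A is the submediant; major triad there is VI.
D#-F#-A-C#: root D# is the supertonic; half-diminished seventh chord there is iiø7.
G#-B#-D#-F# has root G#, degree 5 in C# minor, so V7.
C#-E-G#: minor triad on C# = scale degree 1 → i.

VI - iiø7 - V7 - i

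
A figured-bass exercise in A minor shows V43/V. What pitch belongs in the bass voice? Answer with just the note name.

F#

The applied chord V43/V is rooted on B: B-D#-F#-A.
The figure 43 means second inversion — the fifth is in the bass.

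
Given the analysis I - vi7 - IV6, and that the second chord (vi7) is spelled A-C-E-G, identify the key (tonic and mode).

C major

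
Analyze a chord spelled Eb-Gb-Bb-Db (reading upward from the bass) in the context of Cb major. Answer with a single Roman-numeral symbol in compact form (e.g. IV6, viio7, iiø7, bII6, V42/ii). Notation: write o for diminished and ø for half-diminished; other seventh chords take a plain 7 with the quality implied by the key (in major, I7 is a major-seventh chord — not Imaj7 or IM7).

The pitches Eb-Gb-Bb-Db form a minor seventh chord rooted on Eb.
Eb is scale degree 3 in Cb major, and a minor seventh chord on that degree is written iii7.

iii7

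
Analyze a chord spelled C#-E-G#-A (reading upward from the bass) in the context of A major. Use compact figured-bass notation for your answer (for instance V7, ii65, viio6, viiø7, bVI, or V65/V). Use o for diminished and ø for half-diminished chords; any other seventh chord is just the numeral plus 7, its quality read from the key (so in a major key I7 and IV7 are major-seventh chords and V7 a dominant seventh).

I65

Stacked in thirds the chord is A-C#-E-G#: a major seventh chord on A.
In A major, A is the tonic; the diatonic major seventh chord there is I7.
With C# in the bass the chord is in first inversion, so the figured bass is 65.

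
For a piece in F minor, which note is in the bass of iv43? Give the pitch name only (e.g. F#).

iv in F minor has root Bb; the chord is Bb-Db-F-Ab.
The figure 43 means second inversion — the fifth is in the bass.

F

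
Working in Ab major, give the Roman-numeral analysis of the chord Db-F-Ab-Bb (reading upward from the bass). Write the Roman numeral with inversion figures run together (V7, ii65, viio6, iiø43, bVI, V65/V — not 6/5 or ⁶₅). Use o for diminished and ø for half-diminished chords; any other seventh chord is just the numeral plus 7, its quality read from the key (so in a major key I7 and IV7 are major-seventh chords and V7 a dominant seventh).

ii65

Stacked in thirds the chord is Bb-Db-F-Ab: a minor seventh chord on Bb.
In Ab major, Bb is the supertonic; the diatonic minor seventh chord there is ii7.
With Db in the bass the chord is in first inversion, so the figured bass is 65.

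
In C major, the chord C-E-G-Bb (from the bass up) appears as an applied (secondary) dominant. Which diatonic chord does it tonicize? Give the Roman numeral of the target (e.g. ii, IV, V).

IV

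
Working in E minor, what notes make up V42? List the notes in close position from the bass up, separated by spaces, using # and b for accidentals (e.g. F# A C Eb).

In E minor, the dominant is B. The dominant is major (leading tone raised), so V is a dominant seventh chord.
That chord is spelled B-D#-F#-A.
The figured bass 42 indicates third inversion, placing the seventh (A) in the bass: A-B-D#-F#.

A B D# F#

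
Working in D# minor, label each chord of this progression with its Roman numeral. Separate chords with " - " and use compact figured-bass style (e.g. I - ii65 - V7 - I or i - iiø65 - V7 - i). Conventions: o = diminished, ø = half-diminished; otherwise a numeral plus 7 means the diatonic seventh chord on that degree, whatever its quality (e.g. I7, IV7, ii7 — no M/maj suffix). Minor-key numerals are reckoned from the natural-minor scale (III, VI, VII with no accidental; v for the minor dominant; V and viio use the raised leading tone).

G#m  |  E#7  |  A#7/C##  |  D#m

G#m has root G#, degree 4 in D# minor, so iv.
E#7: chromatic; E# is V of V, so V7/V.
A#7/C##: root A# is the dominant; dominant seventh chord there is V65.
D#m: root D# is the tonic; minor triad there is i.

iv - V7/V - V65 - i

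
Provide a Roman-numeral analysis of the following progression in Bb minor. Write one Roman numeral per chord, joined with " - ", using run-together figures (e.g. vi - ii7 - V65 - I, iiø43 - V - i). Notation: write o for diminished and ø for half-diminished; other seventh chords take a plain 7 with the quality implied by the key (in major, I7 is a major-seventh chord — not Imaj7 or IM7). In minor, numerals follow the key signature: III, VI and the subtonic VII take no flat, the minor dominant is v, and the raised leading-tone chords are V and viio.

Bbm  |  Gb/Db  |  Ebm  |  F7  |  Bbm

i - VI64 - iv - V7 - i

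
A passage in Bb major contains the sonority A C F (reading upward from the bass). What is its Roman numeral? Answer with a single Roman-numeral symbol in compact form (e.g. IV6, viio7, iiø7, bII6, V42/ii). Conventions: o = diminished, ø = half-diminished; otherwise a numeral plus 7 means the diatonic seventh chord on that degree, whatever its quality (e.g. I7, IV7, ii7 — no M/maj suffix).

V6

Stacked in thirds the chord is F-A-C: a major triad on F.
In Bb major, F is the dominant; the diatonic major triad there is V.
With A in the bass the chord is in first inversion, so the figured bass is 6.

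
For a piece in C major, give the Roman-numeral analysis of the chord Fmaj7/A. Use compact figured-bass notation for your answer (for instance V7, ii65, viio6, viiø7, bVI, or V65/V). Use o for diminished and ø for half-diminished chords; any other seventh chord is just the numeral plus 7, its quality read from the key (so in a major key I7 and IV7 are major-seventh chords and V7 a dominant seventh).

IV65

Stacked in thirds the chord is F-A-C-E: a major seventh chord on F.
In C major, F is the subdominant; the diatonic major seventh chord there is IV7.
With A in the bass the chord is in first inversion, so the figured bass is 65.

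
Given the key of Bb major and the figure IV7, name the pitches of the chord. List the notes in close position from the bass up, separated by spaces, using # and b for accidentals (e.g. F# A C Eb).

Eb G Bb D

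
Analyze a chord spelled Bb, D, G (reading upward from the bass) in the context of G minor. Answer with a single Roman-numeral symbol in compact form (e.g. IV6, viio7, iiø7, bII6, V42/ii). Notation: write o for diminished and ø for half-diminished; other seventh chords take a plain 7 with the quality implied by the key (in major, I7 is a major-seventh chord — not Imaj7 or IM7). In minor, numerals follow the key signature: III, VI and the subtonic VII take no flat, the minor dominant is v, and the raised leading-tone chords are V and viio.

Stacked in thirds the chord is G-Bb-D: a minor triad on G.
In G minor, G is the tonic; the diatonic minor triad there is i.
With Bb in the bass the chord is in first inversion, so the figured bass is 6.

i6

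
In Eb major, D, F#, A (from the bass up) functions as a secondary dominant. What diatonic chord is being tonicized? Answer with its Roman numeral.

iii

The chord is a major triad on D.
A dominant resolves down a perfect fifth: D → G. In Eb major, G is scale degree 3, i.e. iii.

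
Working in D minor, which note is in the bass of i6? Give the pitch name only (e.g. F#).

i in D minor has root D; the chord is D-F-A.
The figure 6 means first inversion — the third is in the bass.

F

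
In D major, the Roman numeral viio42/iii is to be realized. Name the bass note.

The applied chord viio42/iii is rooted on E#: E#-G#-B-D.
The figure 42 means third inversion — the seventh is in the bass.

D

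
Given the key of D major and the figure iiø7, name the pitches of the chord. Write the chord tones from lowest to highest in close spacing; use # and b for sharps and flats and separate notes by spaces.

E G Bb D

Scale degree 2 in D major is E; here the chord built on it is altered to a half-diminished seventh chord. iiø7 is the half-diminished supertonic seventh, borrowed from the parallel minor.
So the chord is E-G-Bb-D, a half-diminished seventh chord.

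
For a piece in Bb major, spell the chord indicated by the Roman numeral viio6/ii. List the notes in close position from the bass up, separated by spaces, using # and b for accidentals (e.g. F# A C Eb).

viio6/ii is a secondary leading-tone chord. The target ii is C in Bb major; the applied chord is rooted a semitone below, on B.
Building a diminished triad on B gives B-D-F.
With the 6 figure the chord is in first inversion; from the bass D upward in close position it reads D-F-B.

D F B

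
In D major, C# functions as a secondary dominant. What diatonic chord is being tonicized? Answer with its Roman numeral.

iii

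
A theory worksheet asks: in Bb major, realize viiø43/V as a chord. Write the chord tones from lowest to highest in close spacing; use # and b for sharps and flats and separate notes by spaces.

Bb D E G

The slash marks an applied leading-tone chord: viio of V. In Bb major, V is F, so the leading tone to it is E, a half step below.
Building a half-diminished seventh chord on E gives E-G-Bb-D.
With the 43 figure the chord is in second inversion; from the bass Bb upward in close position it reads Bb-D-E-G.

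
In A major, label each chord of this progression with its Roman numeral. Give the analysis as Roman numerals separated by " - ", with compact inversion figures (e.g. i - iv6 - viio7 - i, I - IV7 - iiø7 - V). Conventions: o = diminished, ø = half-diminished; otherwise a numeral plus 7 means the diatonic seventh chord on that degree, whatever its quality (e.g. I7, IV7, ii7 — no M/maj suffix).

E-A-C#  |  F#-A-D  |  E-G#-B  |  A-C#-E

I64 - IV6 - V - I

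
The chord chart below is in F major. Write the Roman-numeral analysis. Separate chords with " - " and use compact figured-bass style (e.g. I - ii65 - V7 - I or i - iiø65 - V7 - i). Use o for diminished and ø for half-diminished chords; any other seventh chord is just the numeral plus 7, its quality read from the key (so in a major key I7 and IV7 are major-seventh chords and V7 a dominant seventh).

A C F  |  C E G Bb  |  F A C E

I6 - V7 - I7

A-C-F: root F is the tonic; major triad there is I6.
C-E-G-Bb has root C, degree 5 in F major, so V7.
F-A-C-E: root F is the tonic; major seventh chord there is I7.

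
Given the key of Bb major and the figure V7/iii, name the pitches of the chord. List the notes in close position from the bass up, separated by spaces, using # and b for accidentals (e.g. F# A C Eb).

V7/iii is a secondary dominant — the dominant seventh of iii. iii in Bb major is D, so the applied chord's root is A, a perfect fifth above.
Building a dominant seventh chord on A gives A-C#-E-G.

A C# E G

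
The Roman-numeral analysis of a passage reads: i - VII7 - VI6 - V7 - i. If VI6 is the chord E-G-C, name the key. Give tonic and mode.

E minor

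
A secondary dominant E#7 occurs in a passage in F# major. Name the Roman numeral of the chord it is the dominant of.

iii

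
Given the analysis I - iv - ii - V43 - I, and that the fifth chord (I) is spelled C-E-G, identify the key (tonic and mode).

C major

The chord C is a major triad rooted on C; its label is I.
If C is scale degree 1 and the mode makes that degree carry a major triad, the tonic is C and the mode is major.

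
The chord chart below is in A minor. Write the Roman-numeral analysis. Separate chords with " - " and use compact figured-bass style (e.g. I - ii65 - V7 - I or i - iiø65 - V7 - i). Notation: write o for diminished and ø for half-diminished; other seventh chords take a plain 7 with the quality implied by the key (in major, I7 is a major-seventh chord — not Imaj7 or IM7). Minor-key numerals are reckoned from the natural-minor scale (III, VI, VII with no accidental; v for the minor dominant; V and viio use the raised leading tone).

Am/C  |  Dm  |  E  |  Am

i6 - iv - V - i

Am/C has root A, degree 1 in A minor, so i6.
Dm: root D is the subdominant; minor triad there is iv.
E has root E, degree 5 in A minor, so V.
Am has root A, degree 1 in A minor, so i.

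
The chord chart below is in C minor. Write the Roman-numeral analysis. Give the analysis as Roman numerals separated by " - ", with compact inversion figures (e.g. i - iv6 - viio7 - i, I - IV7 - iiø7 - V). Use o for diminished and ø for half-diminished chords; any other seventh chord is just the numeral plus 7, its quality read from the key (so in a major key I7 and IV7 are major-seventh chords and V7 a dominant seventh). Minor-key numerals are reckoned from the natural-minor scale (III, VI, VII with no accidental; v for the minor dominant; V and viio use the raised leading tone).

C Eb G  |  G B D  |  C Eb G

i - V - i

C-Eb-G has root C, degree 1 in C minor, so i.
G-B-D has root G, degree 5 in C minor, so V.
C-Eb-G: minor triad on C = scale degree 1 → i.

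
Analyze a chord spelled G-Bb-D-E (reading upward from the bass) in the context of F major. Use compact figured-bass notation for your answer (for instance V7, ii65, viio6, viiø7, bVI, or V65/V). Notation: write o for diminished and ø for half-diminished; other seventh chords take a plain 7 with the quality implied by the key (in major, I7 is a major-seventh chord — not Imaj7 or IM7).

Stacked in thirds the chord is E-G-Bb-D: a half-diminished seventh chord on E.
In F major, E is the leading tone; the diatonic half-diminished seventh chord there is viiø7.
With G in the bass the chord is in first inversion, so the figured bass is 65.

viiø65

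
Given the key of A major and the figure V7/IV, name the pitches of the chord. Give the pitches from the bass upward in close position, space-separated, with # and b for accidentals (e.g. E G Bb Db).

The slash means an applied dominant: we want the dominant of IV. In A major, IV is D major, and its dominant is built on A.
Building a dominant seventh chord on A gives A-C#-E-G.

A C# E G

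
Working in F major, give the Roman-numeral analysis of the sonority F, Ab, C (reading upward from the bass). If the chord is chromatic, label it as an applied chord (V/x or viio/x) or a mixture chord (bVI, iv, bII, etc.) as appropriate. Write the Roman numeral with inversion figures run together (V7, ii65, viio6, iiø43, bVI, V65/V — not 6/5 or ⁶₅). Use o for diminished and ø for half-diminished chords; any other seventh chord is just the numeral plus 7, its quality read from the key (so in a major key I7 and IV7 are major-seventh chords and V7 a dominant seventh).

i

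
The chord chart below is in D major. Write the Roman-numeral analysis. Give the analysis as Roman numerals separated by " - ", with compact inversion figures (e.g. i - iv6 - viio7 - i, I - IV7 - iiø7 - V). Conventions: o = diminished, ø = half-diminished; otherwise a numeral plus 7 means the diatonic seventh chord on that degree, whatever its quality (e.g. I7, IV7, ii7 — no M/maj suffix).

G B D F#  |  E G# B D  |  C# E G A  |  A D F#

IV7 - V7/V - V65 - I64

G-B-D-F#: root G is the subdominant; major seventh chord there is IV7.
E-G#-B-D: a dominant seventh chord on E, the applied dominant of V → V7/V.
C#-E-G-A: root A is the dominant; dominant seventh chord there is V65.
A-D-F# has root D, degree 1 in D major, so I64.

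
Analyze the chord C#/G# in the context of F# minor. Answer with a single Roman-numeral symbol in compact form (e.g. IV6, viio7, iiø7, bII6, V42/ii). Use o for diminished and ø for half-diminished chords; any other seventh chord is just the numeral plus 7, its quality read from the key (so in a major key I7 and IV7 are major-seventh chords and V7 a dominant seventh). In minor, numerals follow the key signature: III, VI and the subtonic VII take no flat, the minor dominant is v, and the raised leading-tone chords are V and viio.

The pitches C#-E#-G# form a major triad rooted on C#.
C# is scale degree 5 in F# minor, and a major triad on that degree is written V.
With G# in the bass the chord is in second inversion, so the figured bass is 64.

V64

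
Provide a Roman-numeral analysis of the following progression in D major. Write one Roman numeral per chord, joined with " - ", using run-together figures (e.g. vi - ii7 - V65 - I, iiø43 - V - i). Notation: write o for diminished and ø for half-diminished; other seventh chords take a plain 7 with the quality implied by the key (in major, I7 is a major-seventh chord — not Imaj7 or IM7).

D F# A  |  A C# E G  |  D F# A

D-F#-A: major triad on D = scale degree 1 → I.
A-C#-E-G: dominant seventh chord on A = scale degree 5 → V7.
D-F#-A has root D, degree 1 in D major, so I.

I - V7 - I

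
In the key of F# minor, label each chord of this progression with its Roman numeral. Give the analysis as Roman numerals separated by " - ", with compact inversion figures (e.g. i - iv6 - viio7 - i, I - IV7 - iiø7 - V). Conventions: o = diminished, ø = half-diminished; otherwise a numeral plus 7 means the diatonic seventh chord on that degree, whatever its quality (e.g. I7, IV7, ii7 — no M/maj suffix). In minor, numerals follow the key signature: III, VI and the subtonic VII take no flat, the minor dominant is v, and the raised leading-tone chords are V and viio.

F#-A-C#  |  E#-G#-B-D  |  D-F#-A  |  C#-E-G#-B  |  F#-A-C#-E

i - viio7 - VI - v7 - i7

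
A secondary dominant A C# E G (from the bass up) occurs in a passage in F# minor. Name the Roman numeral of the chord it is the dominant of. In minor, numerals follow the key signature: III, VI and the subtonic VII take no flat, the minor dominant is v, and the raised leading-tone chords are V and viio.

VI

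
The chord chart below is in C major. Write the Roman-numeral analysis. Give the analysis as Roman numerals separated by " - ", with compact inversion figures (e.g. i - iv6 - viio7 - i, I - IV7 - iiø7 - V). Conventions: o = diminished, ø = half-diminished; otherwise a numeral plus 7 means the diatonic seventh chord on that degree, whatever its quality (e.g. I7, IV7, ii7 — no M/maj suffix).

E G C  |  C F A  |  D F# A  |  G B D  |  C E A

I6 - IV64 - V/V - V - vi6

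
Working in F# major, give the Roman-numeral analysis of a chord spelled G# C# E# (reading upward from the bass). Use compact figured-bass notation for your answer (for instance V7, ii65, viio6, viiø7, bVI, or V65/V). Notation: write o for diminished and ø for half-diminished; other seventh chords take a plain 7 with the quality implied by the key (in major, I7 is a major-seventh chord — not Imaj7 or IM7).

V64

The pitches C#-E#-G# form a major triad rooted on C#.
In F# major, C# is the dominant; the diatonic major triad there is V.
With G# in the bass the chord is in second inversion, so the figured bass is 64.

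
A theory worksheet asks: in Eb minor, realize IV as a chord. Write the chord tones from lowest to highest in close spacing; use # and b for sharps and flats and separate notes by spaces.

Scale degree 4 in Eb minor is Ab; here the chord built on it is altered to a major triad. IV is the major subdominant, borrowed from the parallel major.
So the chord is Ab-C-Eb, a major triad.

Ab C Eb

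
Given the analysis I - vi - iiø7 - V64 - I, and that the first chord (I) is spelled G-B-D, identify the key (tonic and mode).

The anchor chord is a major triad on G, labeled I.
If G is scale degree 1 and the mode makes that degree carry a major triad, the tonic is G and the mode is major.

G major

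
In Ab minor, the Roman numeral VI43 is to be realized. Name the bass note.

Cb

VI in Ab minor has root Fb; the chord is Fb-Ab-Cb-Eb.
The figure 43 means second inversion — the fifth is in the bass.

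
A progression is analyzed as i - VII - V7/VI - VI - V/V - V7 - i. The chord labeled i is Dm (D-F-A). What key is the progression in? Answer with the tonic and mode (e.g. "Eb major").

D minor

The chord Dm is a minor triad rooted on D; its label is i.
If D is scale degree 1 and the mode makes that degree carry a minor triad, the tonic is D and the mode is minor.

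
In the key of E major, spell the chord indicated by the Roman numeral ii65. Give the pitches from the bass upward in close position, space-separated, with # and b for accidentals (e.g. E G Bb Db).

A C# E F#

In E major, the supertonic is F#, and the diatonic chord built there is a minor seventh chord.
That chord is spelled F#-A-C#-E.
With the 65 figure the chord is in first inversion; from the bass A upward in close position it reads A-C#-E-F#.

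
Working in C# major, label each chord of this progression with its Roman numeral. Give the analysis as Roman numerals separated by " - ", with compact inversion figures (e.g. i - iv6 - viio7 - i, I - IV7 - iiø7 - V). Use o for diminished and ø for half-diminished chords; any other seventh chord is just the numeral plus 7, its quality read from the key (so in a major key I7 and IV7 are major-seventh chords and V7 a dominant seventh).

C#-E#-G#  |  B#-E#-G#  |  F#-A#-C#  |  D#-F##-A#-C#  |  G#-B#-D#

I - iii64 - IV - V7/V - V

C#-E#-G# has root C#, degree 1 in C# major, so I.
B#-E#-G#: minor triad on E# = scale degree 3 → iii64.
F#-A#-C#: root F# is the subdominant; major triad there is IV.
D#-F##-A#-C# is the secondary dominant of V (dominant seventh chord on D#): V7/V.
G#-B#-D#: major triad on G# = scale degree 5 → V.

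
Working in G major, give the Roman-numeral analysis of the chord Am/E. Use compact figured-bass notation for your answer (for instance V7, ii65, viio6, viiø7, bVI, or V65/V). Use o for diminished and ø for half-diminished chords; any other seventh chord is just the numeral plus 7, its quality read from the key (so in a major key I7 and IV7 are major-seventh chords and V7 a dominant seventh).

Stacked in thirds the chord is A-C-E: a minor triad on A.
In G major, A is the supertonic; the diatonic minor triad there is ii.
With E in the bass the chord is in second inversion, so the figured bass is 64.

ii64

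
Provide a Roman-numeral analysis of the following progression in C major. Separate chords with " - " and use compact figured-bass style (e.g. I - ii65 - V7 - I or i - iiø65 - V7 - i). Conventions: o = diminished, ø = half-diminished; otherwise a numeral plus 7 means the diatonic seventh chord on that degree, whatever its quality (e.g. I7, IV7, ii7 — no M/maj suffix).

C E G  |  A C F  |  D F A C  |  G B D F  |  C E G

I - IV6 - ii7 - V7 - I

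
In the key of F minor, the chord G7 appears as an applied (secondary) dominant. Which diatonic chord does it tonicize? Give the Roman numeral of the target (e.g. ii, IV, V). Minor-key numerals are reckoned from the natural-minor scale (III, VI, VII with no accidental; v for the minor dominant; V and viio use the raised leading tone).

The chord is a dominant seventh chord on G.
A dominant resolves down a perfect fifth: G → C. In F minor, C is scale degree 5, i.e. V.

V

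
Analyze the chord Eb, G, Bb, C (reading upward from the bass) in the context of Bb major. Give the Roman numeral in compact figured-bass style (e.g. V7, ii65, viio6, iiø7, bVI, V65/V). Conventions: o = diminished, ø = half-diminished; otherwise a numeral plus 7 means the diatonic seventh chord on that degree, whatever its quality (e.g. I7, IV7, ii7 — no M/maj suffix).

ii65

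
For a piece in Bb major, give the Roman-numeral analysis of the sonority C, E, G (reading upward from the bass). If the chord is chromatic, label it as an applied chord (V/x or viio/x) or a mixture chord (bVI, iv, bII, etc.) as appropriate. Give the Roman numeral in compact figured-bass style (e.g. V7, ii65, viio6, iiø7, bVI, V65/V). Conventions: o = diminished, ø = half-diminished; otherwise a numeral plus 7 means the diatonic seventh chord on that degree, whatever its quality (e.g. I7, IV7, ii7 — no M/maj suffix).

V/V

The pitches C-E-G form a major triad rooted on C.
C is not a diatonic chord root with this quality in Bb major, but it lies a perfect fifth above F (V), so the chord functions as an applied dominant of V.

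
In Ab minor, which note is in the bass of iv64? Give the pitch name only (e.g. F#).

iv in Ab minor has root Db; the chord is Db-Fb-Ab.
The figure 64 means second inversion — the fifth is in the bass.

Ab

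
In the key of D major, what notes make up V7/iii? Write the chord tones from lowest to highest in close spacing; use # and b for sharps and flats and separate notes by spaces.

C# E# G# B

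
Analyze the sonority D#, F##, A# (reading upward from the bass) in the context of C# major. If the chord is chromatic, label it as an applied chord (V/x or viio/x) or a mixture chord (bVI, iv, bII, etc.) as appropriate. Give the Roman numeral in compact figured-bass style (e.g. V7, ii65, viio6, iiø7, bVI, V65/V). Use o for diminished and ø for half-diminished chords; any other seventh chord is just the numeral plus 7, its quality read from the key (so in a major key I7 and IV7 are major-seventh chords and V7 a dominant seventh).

The pitches D#-F##-A# form a major triad rooted on D#.
D# is not a diatonic chord root with this quality in C# major, but it lies a perfect fifth above G# (V), so the chord functions as an applied dominant of V.

V/V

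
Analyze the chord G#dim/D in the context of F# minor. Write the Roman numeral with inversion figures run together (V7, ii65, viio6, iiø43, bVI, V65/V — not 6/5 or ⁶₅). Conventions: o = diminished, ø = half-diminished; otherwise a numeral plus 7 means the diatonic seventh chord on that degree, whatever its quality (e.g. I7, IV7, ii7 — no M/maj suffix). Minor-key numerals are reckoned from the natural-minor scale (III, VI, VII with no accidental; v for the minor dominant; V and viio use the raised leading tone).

The pitches G#-B-D form a diminished triad rooted on G#.
In F# minor, G# is the supertonic; the diatonic diminished triad there is iio.
With D in the bass the chord is in second inversion, so the figured bass is 64.

iio64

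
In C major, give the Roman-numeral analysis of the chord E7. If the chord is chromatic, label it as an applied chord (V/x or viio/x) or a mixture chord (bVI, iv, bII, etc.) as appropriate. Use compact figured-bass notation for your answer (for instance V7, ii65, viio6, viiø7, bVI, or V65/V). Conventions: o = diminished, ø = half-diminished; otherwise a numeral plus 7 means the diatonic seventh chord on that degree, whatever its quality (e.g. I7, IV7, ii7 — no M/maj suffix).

V7/vi

Stacked in thirds the chord is E-G#-B-D: a dominant seventh chord on E.
E is not a diatonic chord root with this quality in C major, but it lies a perfect fifth above A (vi), so the chord functions as an applied dominant of vi.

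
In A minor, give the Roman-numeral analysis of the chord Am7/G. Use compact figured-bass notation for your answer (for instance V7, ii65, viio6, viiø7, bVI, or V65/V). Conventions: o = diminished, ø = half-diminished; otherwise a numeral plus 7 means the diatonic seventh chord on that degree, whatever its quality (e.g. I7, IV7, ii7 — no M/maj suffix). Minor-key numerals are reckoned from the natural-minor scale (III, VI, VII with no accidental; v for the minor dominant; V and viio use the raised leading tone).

i42

The pitches A-C-E-G form a minor seventh chord rooted on A.
A is scale degree 1 in A minor, and a minor seventh chord on that degree is written i7.
With G in the bass the chord is in third inversion, so the figured bass is 42.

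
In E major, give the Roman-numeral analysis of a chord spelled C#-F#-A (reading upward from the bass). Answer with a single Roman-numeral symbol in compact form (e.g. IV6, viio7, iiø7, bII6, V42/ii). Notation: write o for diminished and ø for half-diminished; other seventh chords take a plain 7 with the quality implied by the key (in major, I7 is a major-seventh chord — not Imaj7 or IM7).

ii64

The pitches F#-A-C# form a minor triad rooted on F#.
F# is scale degree 2 in E major, and a minor triad on that degree is written ii.
With C# in the bass the chord is in second inversion, so the figured bass is 64.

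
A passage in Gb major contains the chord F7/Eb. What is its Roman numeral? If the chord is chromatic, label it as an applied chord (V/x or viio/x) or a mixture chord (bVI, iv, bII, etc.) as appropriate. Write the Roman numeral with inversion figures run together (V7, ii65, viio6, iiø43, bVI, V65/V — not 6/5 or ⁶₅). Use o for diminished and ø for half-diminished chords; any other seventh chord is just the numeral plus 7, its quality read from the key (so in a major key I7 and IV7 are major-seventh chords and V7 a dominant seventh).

The pitches F-A-C-Eb form a dominant seventh chord rooted on F.
F is not a diatonic chord root with this quality in Gb major, but it lies a perfect fifth above Bb (iii), so the chord functions as an applied dominant of iii.
With Eb in the bass the chord is in third inversion, so the figured bass is 42.

V42/iii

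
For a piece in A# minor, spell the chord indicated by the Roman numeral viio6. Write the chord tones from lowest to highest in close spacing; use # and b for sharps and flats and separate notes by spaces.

B# D# G##

In A# minor, the leading-tone chord is built on the raised seventh degree, G##.
Stacking thirds from G## gives G##-B#-D#.
With the 6 figure the chord is in first inversion; from the bass B# upward in close position it reads B#-D#-G##.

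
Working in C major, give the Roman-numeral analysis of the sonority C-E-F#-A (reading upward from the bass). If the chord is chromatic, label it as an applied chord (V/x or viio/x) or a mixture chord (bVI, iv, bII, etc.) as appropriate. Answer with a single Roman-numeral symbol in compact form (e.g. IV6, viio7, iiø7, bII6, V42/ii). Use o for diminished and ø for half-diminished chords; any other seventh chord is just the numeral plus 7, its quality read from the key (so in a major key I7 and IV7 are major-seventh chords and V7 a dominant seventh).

Stacked in thirds the chord is F#-A-C-E: a half-diminished seventh chord on F#.
F# sits a half step below G (V in C major); a diminished chord there is the applied leading-tone chord of V.
With C in the bass the chord is in second inversion, so the figured bass is 43.

viiø43/V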